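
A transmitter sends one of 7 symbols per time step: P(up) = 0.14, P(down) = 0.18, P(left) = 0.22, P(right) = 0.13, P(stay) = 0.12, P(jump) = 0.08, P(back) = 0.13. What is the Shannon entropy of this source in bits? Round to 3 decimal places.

H = −Σ pᵢ log₂ pᵢ.
−0.14·log₂(0.14) = 0.3971
−0.18·log₂(0.18) = 0.4453
−0.22·log₂(0.22) = 0.4806
−0.13·log₂(0.13) = 0.3826
−0.12·log₂(0.12) = 0.3671
−0.08·log₂(0.08) = 0.2915
−0.13·log₂(0.13) = 0.3826
Sum ≈ 2.7469 → 2.747 bits.

2.747 bits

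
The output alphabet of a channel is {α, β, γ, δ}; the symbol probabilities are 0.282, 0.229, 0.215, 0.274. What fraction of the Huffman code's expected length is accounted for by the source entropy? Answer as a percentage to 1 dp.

99.5%

Entropy H = −Σ p log₂ p ≈ 1.9905 bits.
Huffman merges: 43/200+229/1000→111/250; 137/500+141/500→139/250; 111/250+139/250→1. L = 2 ≈ 2.0000.
Efficiency = H/L = 1.9905/2.0000 = 99.5%.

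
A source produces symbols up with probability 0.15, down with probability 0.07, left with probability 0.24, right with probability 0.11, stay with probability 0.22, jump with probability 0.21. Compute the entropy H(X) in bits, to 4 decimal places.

H = −Σ pᵢ log₂ pᵢ.
−0.15·log₂(0.15) = 0.4105
−0.07·log₂(0.07) = 0.2686
−0.24·log₂(0.24) = 0.4941
−0.11·log₂(0.11) = 0.3503
−0.22·log₂(0.22) = 0.4806
−0.21·log₂(0.21) = 0.4728
Sum ≈ 2.4769 → 2.4769 bits.

2.4769 bits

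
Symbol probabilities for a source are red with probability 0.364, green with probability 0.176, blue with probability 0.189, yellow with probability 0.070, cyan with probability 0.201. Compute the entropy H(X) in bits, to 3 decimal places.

H = −Σ pᵢ log₂ pᵢ.
−0.364·log₂(0.364) = 0.5307
−0.176·log₂(0.176) = 0.4411
−0.189·log₂(0.189) = 0.4543
−0.070·log₂(0.070) = 0.2686
−0.201·log₂(0.201) = 0.4653
Sum ≈ 2.1599 → 2.160 bits.

2.160 bits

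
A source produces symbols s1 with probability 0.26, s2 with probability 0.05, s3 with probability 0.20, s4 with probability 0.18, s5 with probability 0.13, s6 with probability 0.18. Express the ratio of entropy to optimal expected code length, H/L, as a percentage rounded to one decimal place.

96.8%

Entropy H = −Σ p log₂ p ≈ 2.4590 bits.
Huffman merges: 1/20+13/100→9/50; 9/50+9/50→9/25; 9/50+1/5→19/50; 13/50+9/25→31/50; 19/50+31/50→1. L = 127/50 ≈ 2.5400.
Efficiency = H/L = 2.4590/2.5400 = 96.8%.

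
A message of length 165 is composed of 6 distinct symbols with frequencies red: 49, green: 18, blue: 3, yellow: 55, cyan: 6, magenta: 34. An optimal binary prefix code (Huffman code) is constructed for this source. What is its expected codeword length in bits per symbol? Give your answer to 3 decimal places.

Probabilities are the counts divided by 165.
Repeatedly combine the two least-probable nodes; the expected code length is the sum of the merged weights.
merge 1/55 + 2/55 → 3/55
merge 3/55 + 6/55 → 9/55
merge 9/55 + 34/165 → 61/165
merge 49/165 + 1/3 → 104/165
merge 61/165 + 104/165 → 1
L = 3/55 + 9/55 + 61/165 + 104/165 + 1 = 122/55 ≈ 2.218 bits/symbol.

2.218 bits/symbol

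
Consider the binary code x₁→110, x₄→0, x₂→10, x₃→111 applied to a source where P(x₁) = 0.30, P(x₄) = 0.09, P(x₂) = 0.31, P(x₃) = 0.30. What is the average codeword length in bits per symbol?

L̄ = Σ pᵢ·ℓᵢ = 0.30·3 + 0.09·1 + 0.31·2 + 0.30·3 = 2.51 bits/symbol.

2.51 bits/symbol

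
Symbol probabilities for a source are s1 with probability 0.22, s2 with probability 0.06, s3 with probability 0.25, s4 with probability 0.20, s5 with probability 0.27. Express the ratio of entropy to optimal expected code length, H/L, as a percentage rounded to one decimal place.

97.3%

Entropy H = −Σ p log₂ p ≈ 2.1985 bits.
Huffman merges: 3/50+1/5→13/50; 11/50+1/4→47/100; 13/50+27/100→53/100; 47/100+53/100→1. L = 113/50 ≈ 2.2600.
Efficiency = H/L = 2.1985/2.2600 = 97.3%.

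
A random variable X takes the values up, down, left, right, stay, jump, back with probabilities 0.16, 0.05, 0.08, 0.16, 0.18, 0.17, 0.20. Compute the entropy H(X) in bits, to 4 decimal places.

H = −Σ pᵢ log₂ pᵢ.
−0.16·log₂(0.16) = 0.4230
−0.05·log₂(0.05) = 0.2161
−0.08·log₂(0.08) = 0.2915
−0.16·log₂(0.16) = 0.4230
−0.18·log₂(0.18) = 0.4453
−0.17·log₂(0.17) = 0.4346
−0.20·log₂(0.20) = 0.4644
Sum ≈ 2.6979 → 2.6979 bits.

2.6979 bits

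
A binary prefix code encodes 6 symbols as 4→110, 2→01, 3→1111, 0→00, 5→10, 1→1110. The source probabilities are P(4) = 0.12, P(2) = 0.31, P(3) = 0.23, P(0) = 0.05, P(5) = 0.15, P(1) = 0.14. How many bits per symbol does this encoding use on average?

2.86 bits/symbol

L̄ = Σ pᵢ·ℓᵢ = 0.12·3 + 0.31·2 + 0.23·4 + 0.05·2 + 0.15·2 + 0.14·4 = 2.86 bits/symbol.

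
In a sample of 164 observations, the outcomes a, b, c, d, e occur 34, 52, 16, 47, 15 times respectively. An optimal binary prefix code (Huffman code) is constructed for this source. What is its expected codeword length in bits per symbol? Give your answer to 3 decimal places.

Probabilities are the counts divided by 164.
Repeatedly combine the two least-probable nodes; the expected code length is the sum of the merged weights.
merge 15/164 + 4/41 → 31/164
merge 31/164 + 17/82 → 65/164
merge 47/164 + 13/41 → 99/164
merge 65/164 + 99/164 → 1
L = 31/164 + 65/164 + 99/164 + 1 = 359/164 ≈ 2.189 bits/symbol.

2.189 bits/symbol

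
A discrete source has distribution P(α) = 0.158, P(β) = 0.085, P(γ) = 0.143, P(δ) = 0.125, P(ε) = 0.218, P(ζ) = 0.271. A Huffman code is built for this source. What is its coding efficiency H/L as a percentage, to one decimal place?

Entropy H = −Σ p log₂ p ≈ 2.4887 bits.
Huffman merges: 17/200+1/8→21/100; 143/1000+79/500→301/1000; 21/100+109/500→107/250; 271/1000+301/1000→143/250; 107/250+143/250→1. L = 2511/1000 ≈ 2.5110.
Efficiency = H/L = 2.4887/2.5110 = 99.1%.

99.1%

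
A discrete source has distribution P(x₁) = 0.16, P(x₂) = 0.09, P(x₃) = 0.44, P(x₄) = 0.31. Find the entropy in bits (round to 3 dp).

H = −Σ pᵢ log₂ pᵢ.
−0.16·log₂(0.16) = 0.4230
−0.09·log₂(0.09) = 0.3127
−0.44·log₂(0.44) = 0.5211
−0.31·log₂(0.31) = 0.5238
Sum ≈ 1.7806 → 1.781 bits.

1.781 bits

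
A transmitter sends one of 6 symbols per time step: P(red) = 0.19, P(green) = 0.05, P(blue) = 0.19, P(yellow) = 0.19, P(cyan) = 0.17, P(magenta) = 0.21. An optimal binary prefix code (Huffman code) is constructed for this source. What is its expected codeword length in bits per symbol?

2.6 bits/symbol

Repeatedly combine the two least-probable nodes; the expected code length is the sum of the merged weights.
merge 1/20 + 17/100 → 11/50
merge 19/100 + 19/100 → 19/50
merge 19/100 + 21/100 → 2/5
merge 11/50 + 19/50 → 3/5
merge 2/5 + 3/5 → 1
L = 11/50 + 19/50 + 2/5 + 3/5 + 1 = 13/5 = 2.6 bits/symbol.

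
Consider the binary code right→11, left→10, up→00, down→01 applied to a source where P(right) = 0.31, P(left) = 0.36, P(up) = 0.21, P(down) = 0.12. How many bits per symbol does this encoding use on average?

L̄ = Σ pᵢ·ℓᵢ = 0.31·2 + 0.36·2 + 0.21·2 + 0.12·2 = 2 bits/symbol.

2 bits/symbol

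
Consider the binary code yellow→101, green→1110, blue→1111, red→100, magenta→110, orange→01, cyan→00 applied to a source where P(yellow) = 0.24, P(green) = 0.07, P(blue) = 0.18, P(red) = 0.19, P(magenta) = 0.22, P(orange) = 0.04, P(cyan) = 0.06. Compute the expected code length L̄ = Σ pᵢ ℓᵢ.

L̄ = Σ pᵢ·ℓᵢ = 0.24·3 + 0.07·4 + 0.18·4 + 0.19·3 + 0.22·3 + 0.04·2 + 0.06·2 = 3.15 bits/symbol.

3.15 bits/symbol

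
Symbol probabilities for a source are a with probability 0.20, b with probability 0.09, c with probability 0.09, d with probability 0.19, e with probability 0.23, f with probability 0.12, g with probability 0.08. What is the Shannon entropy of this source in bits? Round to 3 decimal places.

H = −Σ pᵢ log₂ pᵢ.
−0.20·log₂(0.20) = 0.4644
−0.09·log₂(0.09) = 0.3127
−0.09·log₂(0.09) = 0.3127
−0.19·log₂(0.19) = 0.4552
−0.23·log₂(0.23) = 0.4877
−0.12·log₂(0.12) = 0.3671
−0.08·log₂(0.08) = 0.2915
Sum ≈ 2.6912 → 2.691 bits.

2.691 bits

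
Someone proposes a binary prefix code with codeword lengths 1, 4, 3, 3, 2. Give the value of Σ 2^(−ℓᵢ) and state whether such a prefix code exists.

1.0625; no

With common denominator 2^4 = 16: Σ 2^(−ℓᵢ) = 8/16 + 1/16 + 2/16 + 2/16 + 4/16 = 17/16 = 1.0625.
Kraft's inequality requires Σ ≤ 1; here Σ = 1.0625 > 1, so no such prefix code exists.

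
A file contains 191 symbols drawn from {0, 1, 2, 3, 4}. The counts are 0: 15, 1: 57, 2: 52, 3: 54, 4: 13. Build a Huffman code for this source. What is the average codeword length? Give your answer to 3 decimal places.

2.147 bits/symbol

Probabilities are the counts divided by 191.
Repeatedly combine the two least-probable nodes; the expected code length is the sum of the merged weights.
merge 13/191 + 15/191 → 28/191
merge 28/191 + 52/191 → 80/191
merge 54/191 + 57/191 → 111/191
merge 80/191 + 111/191 → 1
L = 28/191 + 80/191 + 111/191 + 1 = 410/191 ≈ 2.147 bits/symbol.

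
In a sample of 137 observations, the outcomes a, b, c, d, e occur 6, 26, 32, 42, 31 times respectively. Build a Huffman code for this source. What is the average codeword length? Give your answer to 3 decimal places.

Probabilities are the counts divided by 137.
Repeatedly combine the two least-probable nodes; the expected code length is the sum of the merged weights.
merge 6/137 + 26/137 → 32/137
merge 31/137 + 32/137 → 63/137
merge 32/137 + 42/137 → 74/137
merge 63/137 + 74/137 → 1
L = 32/137 + 63/137 + 74/137 + 1 = 306/137 ≈ 2.234 bits/symbol.

2.234 bits/symbol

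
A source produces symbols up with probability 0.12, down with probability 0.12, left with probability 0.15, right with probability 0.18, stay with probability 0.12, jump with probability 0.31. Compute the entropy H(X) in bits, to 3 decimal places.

2.481 bits

H = −Σ pᵢ log₂ pᵢ.
−0.12·log₂(0.12) = 0.3671
−0.12·log₂(0.12) = 0.3671
−0.15·log₂(0.15) = 0.4105
−0.18·log₂(0.18) = 0.4453
−0.12·log₂(0.12) = 0.3671
−0.31·log₂(0.31) = 0.5238
Sum ≈ 2.4808 → 2.481 bits.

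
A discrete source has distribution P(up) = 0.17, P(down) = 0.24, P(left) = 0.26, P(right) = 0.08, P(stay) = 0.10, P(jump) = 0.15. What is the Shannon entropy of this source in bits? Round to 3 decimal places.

H = −Σ pᵢ log₂ pᵢ.
−0.17·log₂(0.17) = 0.4346
−0.24·log₂(0.24) = 0.4941
−0.26·log₂(0.26) = 0.5053
−0.08·log₂(0.08) = 0.2915
−0.10·log₂(0.10) = 0.3322
−0.15·log₂(0.15) = 0.4105
Sum ≈ 2.4683 → 2.468 bits.

2.468 bits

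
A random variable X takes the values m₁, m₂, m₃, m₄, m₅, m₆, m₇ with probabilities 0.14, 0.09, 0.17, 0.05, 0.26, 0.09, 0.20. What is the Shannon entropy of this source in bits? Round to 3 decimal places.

H = −Σ pᵢ log₂ pᵢ.
−0.14·log₂(0.14) = 0.3971
−0.09·log₂(0.09) = 0.3127
−0.17·log₂(0.17) = 0.4346
−0.05·log₂(0.05) = 0.2161
−0.26·log₂(0.26) = 0.5053
−0.09·log₂(0.09) = 0.3127
−0.20·log₂(0.20) = 0.4644
Sum ≈ 2.6428 → 2.643 bits.

2.643 bits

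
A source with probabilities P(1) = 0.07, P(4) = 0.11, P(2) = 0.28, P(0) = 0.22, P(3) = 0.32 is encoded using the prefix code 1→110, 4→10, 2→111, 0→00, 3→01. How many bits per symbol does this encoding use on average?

2.35 bits/symbol

L̄ = Σ pᵢ·ℓᵢ = 0.07·3 + 0.11·2 + 0.28·3 + 0.22·2 + 0.32·2 = 2.35 bits/symbol.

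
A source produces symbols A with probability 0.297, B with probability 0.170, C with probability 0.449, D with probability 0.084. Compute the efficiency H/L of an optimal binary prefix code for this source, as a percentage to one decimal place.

98.3%

Entropy H = −Σ p log₂ p ≈ 1.7736 bits.
Huffman merges: 21/250+17/100→127/500; 127/500+297/1000→551/1000; 449/1000+551/1000→1. L = 361/200 ≈ 1.8050.
Efficiency = H/L = 1.7736/1.8050 = 98.3%.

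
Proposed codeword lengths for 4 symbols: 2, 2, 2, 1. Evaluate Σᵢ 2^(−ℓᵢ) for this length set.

With common denominator 2^2 = 4: Σ 2^(−ℓᵢ) = 1/4 + 1/4 + 1/4 + 2/4 = 5/4 = 1.25.

1.25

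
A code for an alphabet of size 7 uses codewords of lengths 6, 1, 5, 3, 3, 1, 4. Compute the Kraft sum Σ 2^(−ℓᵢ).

With common denominator 2^6 = 64: Σ 2^(−ℓᵢ) = 1/64 + 32/64 + 2/64 + 8/64 + 8/64 + 32/64 + 4/64 = 87/64 = 1.359375.

1.359375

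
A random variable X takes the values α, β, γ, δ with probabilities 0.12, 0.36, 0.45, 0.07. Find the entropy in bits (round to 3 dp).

1.685 bits

H = −Σ pᵢ log₂ pᵢ.
−0.12·log₂(0.12) = 0.3671
−0.36·log₂(0.36) = 0.5306
−0.45·log₂(0.45) = 0.5184
−0.07·log₂(0.07) = 0.2686
Sum ≈ 1.6846 → 1.685 bits.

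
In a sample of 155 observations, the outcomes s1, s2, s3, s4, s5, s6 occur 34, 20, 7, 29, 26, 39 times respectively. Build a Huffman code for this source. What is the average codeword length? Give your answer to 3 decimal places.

Probabilities are the counts divided by 155.
Repeatedly combine the two least-probable nodes; the expected code length is the sum of the merged weights.
merge 7/155 + 4/31 → 27/155
merge 26/155 + 27/155 → 53/155
merge 29/155 + 34/155 → 63/155
merge 39/155 + 53/155 → 92/155
merge 63/155 + 92/155 → 1
L = 27/155 + 53/155 + 63/155 + 92/155 + 1 = 78/31 ≈ 2.516 bits/symbol.

2.516 bits/symbol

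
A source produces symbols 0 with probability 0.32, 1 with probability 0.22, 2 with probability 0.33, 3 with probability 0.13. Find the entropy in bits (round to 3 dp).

1.917 bits

H = −Σ pᵢ log₂ pᵢ.
−0.32·log₂(0.32) = 0.5260
−0.22·log₂(0.22) = 0.4806
−0.33·log₂(0.33) = 0.5278
−0.13·log₂(0.13) = 0.3826
Sum ≈ 1.9171 → 1.917 bits.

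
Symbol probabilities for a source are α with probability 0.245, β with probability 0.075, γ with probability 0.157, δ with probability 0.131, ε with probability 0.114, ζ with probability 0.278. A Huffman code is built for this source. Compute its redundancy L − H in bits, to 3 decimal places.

Entropy H = −Σ p log₂ p ≈ 2.4515 bits.
Huffman merges: 3/40+57/500→189/1000; 131/1000+157/1000→36/125; 189/1000+49/200→217/500; 139/500+36/125→283/500; 217/500+283/500→1. L = 2477/1000 ≈ 2.4770.
L − H = 2.4770 − 2.4515 = 0.026 bits.

0.026 bits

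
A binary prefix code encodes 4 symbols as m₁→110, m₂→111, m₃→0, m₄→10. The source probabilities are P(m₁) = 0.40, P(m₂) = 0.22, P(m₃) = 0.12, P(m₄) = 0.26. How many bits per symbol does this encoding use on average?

2.5 bits/symbol

L̄ = Σ pᵢ·ℓᵢ = 0.40·3 + 0.22·3 + 0.12·1 + 0.26·2 = 2.5 bits/symbol.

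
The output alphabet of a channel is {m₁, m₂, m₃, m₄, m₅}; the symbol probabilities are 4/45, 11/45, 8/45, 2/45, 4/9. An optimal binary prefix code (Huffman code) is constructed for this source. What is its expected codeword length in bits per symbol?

Repeatedly combine the two least-probable nodes; the expected code length is the sum of the merged weights.
merge 2/45 + 4/45 → 2/15
merge 2/15 + 8/45 → 14/45
merge 11/45 + 14/45 → 5/9
merge 4/9 + 5/9 → 1
L = 2/15 + 14/45 + 5/9 + 1 = 2 bits/symbol.

2 bits/symbol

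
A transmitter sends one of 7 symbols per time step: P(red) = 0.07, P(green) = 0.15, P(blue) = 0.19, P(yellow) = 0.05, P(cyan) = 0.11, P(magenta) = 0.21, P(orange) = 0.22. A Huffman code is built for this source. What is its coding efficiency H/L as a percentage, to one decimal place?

Entropy H = −Σ p log₂ p ≈ 2.6541 bits.
Huffman merges: 1/20+7/100→3/25; 11/100+3/25→23/100; 3/20+19/100→17/50; 21/100+11/50→43/100; 23/100+17/50→57/100; 43/100+57/100→1. L = 269/100 ≈ 2.6900.
Efficiency = H/L = 2.6541/2.6900 = 98.7%.

98.7%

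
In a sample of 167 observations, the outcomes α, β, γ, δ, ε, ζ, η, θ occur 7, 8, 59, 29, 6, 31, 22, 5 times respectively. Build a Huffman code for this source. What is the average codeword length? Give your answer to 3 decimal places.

2.599 bits/symbol

Probabilities are the counts divided by 167.
Repeatedly combine the two least-probable nodes; the expected code length is the sum of the merged weights.
merge 5/167 + 6/167 → 11/167
merge 7/167 + 8/167 → 15/167
merge 11/167 + 15/167 → 26/167
merge 22/167 + 26/167 → 48/167
merge 29/167 + 31/167 → 60/167
merge 48/167 + 59/167 → 107/167
merge 60/167 + 107/167 → 1
L = 11/167 + 15/167 + 26/167 + 48/167 + 60/167 + 107/167 + 1 = 434/167 ≈ 2.599 bits/symbol.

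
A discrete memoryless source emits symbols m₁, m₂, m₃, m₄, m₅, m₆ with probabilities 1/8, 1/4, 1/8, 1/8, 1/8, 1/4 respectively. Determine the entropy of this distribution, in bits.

Each probability is a power of 1/2, so log₂(1/p) is an integer.
H = Σ p·log₂(1/p) = 1/8·3 + 1/4·2 + 1/8·3 + 1/8·3 + 1/8·3 + 1/4·2 = 2.5 bits.

2.5 bits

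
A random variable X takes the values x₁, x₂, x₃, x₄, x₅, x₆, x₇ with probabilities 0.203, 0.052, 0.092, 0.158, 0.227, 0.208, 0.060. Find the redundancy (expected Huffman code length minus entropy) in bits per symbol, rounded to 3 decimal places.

0.051 bits

Entropy H = −Σ p log₂ p ≈ 2.6264 bits.
Huffman merges: 13/250+3/50→14/125; 23/250+14/125→51/250; 79/500+203/1000→361/1000; 51/250+26/125→103/250; 227/1000+361/1000→147/250; 103/250+147/250→1. L = 2677/1000 ≈ 2.6770.
L − H = 2.6770 − 2.6264 = 0.051 bits.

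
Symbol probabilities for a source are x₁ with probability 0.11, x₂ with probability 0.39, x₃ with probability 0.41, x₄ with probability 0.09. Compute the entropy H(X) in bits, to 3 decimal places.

H = −Σ pᵢ log₂ pᵢ.
−0.11·log₂(0.11) = 0.3503
−0.39·log₂(0.39) = 0.5298
−0.41·log₂(0.41) = 0.5274
−0.09·log₂(0.09) = 0.3127
Sum ≈ 1.7201 → 1.720 bits.

1.720 bits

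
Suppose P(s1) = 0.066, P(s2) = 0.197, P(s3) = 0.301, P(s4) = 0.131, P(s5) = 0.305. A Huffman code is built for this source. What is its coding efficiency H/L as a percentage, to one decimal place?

97.8%

Entropy H = −Σ p log₂ p ≈ 2.1485 bits.
Huffman merges: 33/500+131/1000→197/1000; 197/1000+197/1000→197/500; 301/1000+61/200→303/500; 197/500+303/500→1. L = 2197/1000 ≈ 2.1970.
Efficiency = H/L = 2.1485/2.1970 = 97.8%.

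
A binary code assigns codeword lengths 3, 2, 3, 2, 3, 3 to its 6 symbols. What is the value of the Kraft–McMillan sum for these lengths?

With common denominator 2^3 = 8: Σ 2^(−ℓᵢ) = 1/8 + 2/8 + 1/8 + 2/8 + 1/8 + 1/8 = 8/8 = 1.

1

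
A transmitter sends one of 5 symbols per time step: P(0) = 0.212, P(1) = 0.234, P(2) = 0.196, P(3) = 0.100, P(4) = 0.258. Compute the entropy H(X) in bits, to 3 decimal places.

H = −Σ pᵢ log₂ pᵢ.
−0.212·log₂(0.212) = 0.4744
−0.234·log₂(0.234) = 0.4903
−0.196·log₂(0.196) = 0.4608
−0.100·log₂(0.100) = 0.3322
−0.258·log₂(0.258) = 0.5043
Sum ≈ 2.2620 → 2.262 bits.

2.262 bits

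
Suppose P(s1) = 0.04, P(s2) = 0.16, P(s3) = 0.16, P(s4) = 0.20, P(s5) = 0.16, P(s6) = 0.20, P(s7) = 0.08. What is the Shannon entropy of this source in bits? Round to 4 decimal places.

2.6751 bits

H = −Σ pᵢ log₂ pᵢ.
−0.04·log₂(0.04) = 0.1858
−0.16·log₂(0.16) = 0.4230
−0.16·log₂(0.16) = 0.4230
−0.20·log₂(0.20) = 0.4644
−0.16·log₂(0.16) = 0.4230
−0.20·log₂(0.20) = 0.4644
−0.08·log₂(0.08) = 0.2915
Sum ≈ 2.6751 → 2.6751 bits.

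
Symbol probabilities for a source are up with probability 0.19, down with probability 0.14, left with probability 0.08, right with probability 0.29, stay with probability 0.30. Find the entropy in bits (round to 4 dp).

H = −Σ pᵢ log₂ pᵢ.
−0.19·log₂(0.19) = 0.4552
−0.14·log₂(0.14) = 0.3971
−0.08·log₂(0.08) = 0.2915
−0.29·log₂(0.29) = 0.5179
−0.30·log₂(0.30) = 0.5211
Sum ≈ 2.1828 → 2.1828 bits.

2.1828 bits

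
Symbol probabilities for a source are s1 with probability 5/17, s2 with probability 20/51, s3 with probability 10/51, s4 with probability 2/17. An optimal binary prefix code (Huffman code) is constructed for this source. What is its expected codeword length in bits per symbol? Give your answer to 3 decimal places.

Repeatedly combine the two least-probable nodes; the expected code length is the sum of the merged weights.
merge 2/17 + 10/51 → 16/51
merge 5/17 + 16/51 → 31/51
merge 20/51 + 31/51 → 1
L = 16/51 + 31/51 + 1 = 98/51 ≈ 1.922 bits/symbol.

1.922 bits/symbol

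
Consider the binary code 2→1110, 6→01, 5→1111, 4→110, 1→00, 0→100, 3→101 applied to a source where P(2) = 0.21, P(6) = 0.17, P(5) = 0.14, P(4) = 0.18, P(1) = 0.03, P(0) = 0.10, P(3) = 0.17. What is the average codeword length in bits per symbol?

L̄ = Σ pᵢ·ℓᵢ = 0.21·4 + 0.17·2 + 0.14·4 + 0.18·3 + 0.03·2 + 0.10·3 + 0.17·3 = 3.15 bits/symbol.

3.15 bits/symbol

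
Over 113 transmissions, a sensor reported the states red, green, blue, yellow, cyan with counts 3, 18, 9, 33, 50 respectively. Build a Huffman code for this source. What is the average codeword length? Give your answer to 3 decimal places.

1.929 bits/symbol

Probabilities are the counts divided by 113.
Repeatedly combine the two least-probable nodes; the expected code length is the sum of the merged weights.
merge 3/113 + 9/113 → 12/113
merge 12/113 + 18/113 → 30/113
merge 30/113 + 33/113 → 63/113
merge 50/113 + 63/113 → 1
L = 12/113 + 30/113 + 63/113 + 1 = 218/113 ≈ 1.929 bits/symbol.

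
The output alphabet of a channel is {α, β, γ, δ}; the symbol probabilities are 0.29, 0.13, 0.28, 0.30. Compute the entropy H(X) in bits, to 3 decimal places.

1.936 bits

H = −Σ pᵢ log₂ pᵢ.
−0.29·log₂(0.29) = 0.5179
−0.13·log₂(0.13) = 0.3826
−0.28·log₂(0.28) = 0.5142
−0.30·log₂(0.30) = 0.5211
Sum ≈ 1.9359 → 1.936 bits.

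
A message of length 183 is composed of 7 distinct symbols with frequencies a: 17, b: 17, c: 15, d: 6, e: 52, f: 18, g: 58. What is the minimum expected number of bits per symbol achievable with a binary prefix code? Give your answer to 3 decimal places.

Probabilities are the counts divided by 183.
Repeatedly combine the two least-probable nodes; the expected code length is the sum of the merged weights.
merge 2/61 + 5/61 → 7/61
merge 17/183 + 17/183 → 34/183
merge 6/61 + 7/61 → 13/61
merge 34/183 + 13/61 → 73/183
merge 52/183 + 58/183 → 110/183
merge 73/183 + 110/183 → 1
L = 7/61 + 34/183 + 13/61 + 73/183 + 110/183 + 1 = 460/183 ≈ 2.514 bits/symbol.

2.514 bits/symbol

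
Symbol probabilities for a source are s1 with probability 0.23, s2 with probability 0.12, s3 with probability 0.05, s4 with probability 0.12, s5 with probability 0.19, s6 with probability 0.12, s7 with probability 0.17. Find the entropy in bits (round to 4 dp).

H = −Σ pᵢ log₂ pᵢ.
−0.23·log₂(0.23) = 0.4877
−0.12·log₂(0.12) = 0.3671
−0.05·log₂(0.05) = 0.2161
−0.12·log₂(0.12) = 0.3671
−0.19·log₂(0.19) = 0.4552
−0.12·log₂(0.12) = 0.3671
−0.17·log₂(0.17) = 0.4346
Sum ≈ 2.6948 → 2.6948 bits.

2.6948 bits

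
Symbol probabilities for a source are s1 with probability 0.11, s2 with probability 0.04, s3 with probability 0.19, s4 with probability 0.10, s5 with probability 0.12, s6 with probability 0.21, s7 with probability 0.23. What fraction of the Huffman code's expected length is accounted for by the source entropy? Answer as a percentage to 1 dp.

98.2%

Entropy H = −Σ p log₂ p ≈ 2.6510 bits.
Huffman merges: 1/25+1/10→7/50; 11/100+3/25→23/100; 7/50+19/100→33/100; 21/100+23/100→11/25; 23/100+33/100→14/25; 11/25+14/25→1. L = 27/10 ≈ 2.7000.
Efficiency = H/L = 2.6510/2.7000 = 98.2%.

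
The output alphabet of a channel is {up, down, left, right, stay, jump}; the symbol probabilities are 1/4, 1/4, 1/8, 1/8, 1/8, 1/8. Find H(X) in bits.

Each probability is a power of 1/2, so log₂(1/p) is an integer.
H = Σ p·log₂(1/p) = 1/4·2 + 1/4·2 + 1/8·3 + 1/8·3 + 1/8·3 + 1/8·3 = 2.5 bits.

2.5 bits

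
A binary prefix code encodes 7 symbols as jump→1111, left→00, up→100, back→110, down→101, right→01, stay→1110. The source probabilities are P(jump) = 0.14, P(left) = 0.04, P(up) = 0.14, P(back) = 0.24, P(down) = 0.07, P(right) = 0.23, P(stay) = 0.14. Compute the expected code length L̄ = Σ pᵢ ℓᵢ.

L̄ = Σ pᵢ·ℓᵢ = 0.14·4 + 0.04·2 + 0.14·3 + 0.24·3 + 0.07·3 + 0.23·2 + 0.14·4 = 3.01 bits/symbol.

3.01 bits/symbol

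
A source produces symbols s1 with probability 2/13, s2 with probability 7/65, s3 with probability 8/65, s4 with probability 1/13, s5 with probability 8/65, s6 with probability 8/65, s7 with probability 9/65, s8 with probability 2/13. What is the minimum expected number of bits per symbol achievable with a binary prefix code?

3 bits/symbol

Repeatedly combine the two least-probable nodes; the expected code length is the sum of the merged weights.
merge 1/13 + 7/65 → 12/65
merge 8/65 + 8/65 → 16/65
merge 8/65 + 9/65 → 17/65
merge 2/13 + 2/13 → 4/13
merge 12/65 + 16/65 → 28/65
merge 17/65 + 4/13 → 37/65
merge 28/65 + 37/65 → 1
L = 12/65 + 16/65 + 17/65 + 4/13 + 28/65 + 37/65 + 1 = 3 bits/symbol.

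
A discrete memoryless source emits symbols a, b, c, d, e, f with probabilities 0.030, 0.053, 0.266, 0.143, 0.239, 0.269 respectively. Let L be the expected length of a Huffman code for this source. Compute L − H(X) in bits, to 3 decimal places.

0.020 bits

Entropy H = −Σ p log₂ p ≈ 2.2889 bits.
Huffman merges: 3/100+53/1000→83/1000; 83/1000+143/1000→113/500; 113/500+239/1000→93/200; 133/500+269/1000→107/200; 93/200+107/200→1. L = 2309/1000 ≈ 2.3090.
L − H = 2.3090 − 2.2889 = 0.020 bits.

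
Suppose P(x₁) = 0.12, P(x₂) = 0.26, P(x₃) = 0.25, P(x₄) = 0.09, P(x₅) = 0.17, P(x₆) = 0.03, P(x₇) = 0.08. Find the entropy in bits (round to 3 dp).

2.563 bits

H = −Σ pᵢ log₂ pᵢ.
−0.12·log₂(0.12) = 0.3671
−0.26·log₂(0.26) = 0.5053
−0.25·log₂(0.25) = 0.5000
−0.09·log₂(0.09) = 0.3127
−0.17·log₂(0.17) = 0.4346
−0.03·log₂(0.03) = 0.1518
−0.08·log₂(0.08) = 0.2915
Sum ≈ 2.5629 → 2.563 bits.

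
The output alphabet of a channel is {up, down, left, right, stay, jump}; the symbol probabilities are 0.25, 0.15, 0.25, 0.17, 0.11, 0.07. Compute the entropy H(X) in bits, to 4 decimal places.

2.4640 bits

H = −Σ pᵢ log₂ pᵢ.
−0.25·log₂(0.25) = 0.5000
−0.15·log₂(0.15) = 0.4105
−0.25·log₂(0.25) = 0.5000
−0.17·log₂(0.17) = 0.4346
−0.11·log₂(0.11) = 0.3503
−0.07·log₂(0.07) = 0.2686
Sum ≈ 2.4640 → 2.4640 bits.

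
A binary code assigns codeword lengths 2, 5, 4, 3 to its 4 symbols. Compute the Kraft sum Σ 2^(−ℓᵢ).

0.46875

With common denominator 2^5 = 32: Σ 2^(−ℓᵢ) = 8/32 + 1/32 + 2/32 + 4/32 = 15/32 = 0.46875.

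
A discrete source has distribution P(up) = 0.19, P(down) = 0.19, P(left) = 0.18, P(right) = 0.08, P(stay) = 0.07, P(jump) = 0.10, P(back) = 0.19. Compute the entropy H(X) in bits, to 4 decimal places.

H = −Σ pᵢ log₂ pᵢ.
−0.19·log₂(0.19) = 0.4552
−0.19·log₂(0.19) = 0.4552
−0.18·log₂(0.18) = 0.4453
−0.08·log₂(0.08) = 0.2915
−0.07·log₂(0.07) = 0.2686
−0.10·log₂(0.10) = 0.3322
−0.19·log₂(0.19) = 0.4552
Sum ≈ 2.7032 → 2.7032 bits.

2.7032 bits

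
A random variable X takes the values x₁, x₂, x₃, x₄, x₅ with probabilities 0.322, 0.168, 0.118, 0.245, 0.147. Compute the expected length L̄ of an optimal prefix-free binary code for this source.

2.265 bits/symbol

Repeatedly combine the two least-probable nodes; the expected code length is the sum of the merged weights.
merge 59/500 + 147/1000 → 53/200
merge 21/125 + 49/200 → 413/1000
merge 53/200 + 161/500 → 587/1000
merge 413/1000 + 587/1000 → 1
L = 53/200 + 413/1000 + 587/1000 + 1 = 453/200 = 2.265 bits/symbol.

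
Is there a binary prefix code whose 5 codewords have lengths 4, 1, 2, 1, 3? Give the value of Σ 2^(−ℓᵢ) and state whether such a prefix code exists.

1.4375; no

With common denominator 2^4 = 16: Σ 2^(−ℓᵢ) = 1/16 + 8/16 + 4/16 + 8/16 + 2/16 = 23/16 = 1.4375.
Kraft's inequality requires Σ ≤ 1; here Σ = 1.4375 > 1, so no such prefix code exists.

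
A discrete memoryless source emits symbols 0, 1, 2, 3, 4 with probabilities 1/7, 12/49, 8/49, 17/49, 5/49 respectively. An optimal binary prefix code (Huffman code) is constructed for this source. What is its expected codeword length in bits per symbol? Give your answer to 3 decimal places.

Repeatedly combine the two least-probable nodes; the expected code length is the sum of the merged weights.
merge 5/49 + 1/7 → 12/49
merge 8/49 + 12/49 → 20/49
merge 12/49 + 17/49 → 29/49
merge 20/49 + 29/49 → 1
L = 12/49 + 20/49 + 29/49 + 1 = 110/49 ≈ 2.245 bits/symbol.

2.245 bits/symbol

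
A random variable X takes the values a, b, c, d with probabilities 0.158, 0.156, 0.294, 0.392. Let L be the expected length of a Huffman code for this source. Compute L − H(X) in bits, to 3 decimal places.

0.034 bits

Entropy H = −Σ p log₂ p ≈ 1.8876 bits.
Huffman merges: 39/250+79/500→157/500; 147/500+157/500→76/125; 49/125+76/125→1. L = 961/500 ≈ 1.9220.
L − H = 1.9220 − 1.8876 = 0.034 bits.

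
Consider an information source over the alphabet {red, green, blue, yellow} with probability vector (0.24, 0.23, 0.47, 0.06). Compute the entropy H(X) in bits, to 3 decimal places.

1.737 bits

H = −Σ pᵢ log₂ pᵢ.
−0.24·log₂(0.24) = 0.4941
−0.23·log₂(0.23) = 0.4877
−0.47·log₂(0.47) = 0.5120
−0.06·log₂(0.06) = 0.2435
Sum ≈ 1.7373 → 1.737 bits.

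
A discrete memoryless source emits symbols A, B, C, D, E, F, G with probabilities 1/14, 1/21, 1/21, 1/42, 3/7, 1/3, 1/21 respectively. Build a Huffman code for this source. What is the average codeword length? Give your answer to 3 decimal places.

2.119 bits/symbol

Repeatedly combine the two least-probable nodes; the expected code length is the sum of the merged weights.
merge 1/42 + 1/21 → 1/14
merge 1/21 + 1/21 → 2/21
merge 1/14 + 1/14 → 1/7
merge 2/21 + 1/7 → 5/21
merge 5/21 + 1/3 → 4/7
merge 3/7 + 4/7 → 1
L = 1/14 + 2/21 + 1/7 + 5/21 + 4/7 + 1 = 89/42 ≈ 2.119 bits/symbol.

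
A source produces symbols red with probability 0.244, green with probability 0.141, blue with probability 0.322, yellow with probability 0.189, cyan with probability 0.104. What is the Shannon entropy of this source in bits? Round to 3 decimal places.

2.215 bits

H = −Σ pᵢ log₂ pᵢ.
−0.244·log₂(0.244) = 0.4966
−0.141·log₂(0.141) = 0.3985
−0.322·log₂(0.322) = 0.5264
−0.189·log₂(0.189) = 0.4543
−0.104·log₂(0.104) = 0.3396
Sum ≈ 2.2153 → 2.215 bits.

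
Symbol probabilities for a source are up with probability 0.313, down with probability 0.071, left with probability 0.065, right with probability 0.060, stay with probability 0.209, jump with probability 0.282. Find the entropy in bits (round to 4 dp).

2.2823 bits

H = −Σ pᵢ log₂ pᵢ.
−0.313·log₂(0.313) = 0.5245
−0.071·log₂(0.071) = 0.2709
−0.065·log₂(0.065) = 0.2563
−0.060·log₂(0.060) = 0.2435
−0.209·log₂(0.209) = 0.4720
−0.282·log₂(0.282) = 0.5150
Sum ≈ 2.2823 → 2.2823 bits.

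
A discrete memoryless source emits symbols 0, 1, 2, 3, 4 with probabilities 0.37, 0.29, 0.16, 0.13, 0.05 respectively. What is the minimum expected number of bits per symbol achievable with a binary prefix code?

2.15 bits/symbol

Repeatedly combine the two least-probable nodes; the expected code length is the sum of the merged weights.
merge 1/20 + 13/100 → 9/50
merge 4/25 + 9/50 → 17/50
merge 29/100 + 17/50 → 63/100
merge 37/100 + 63/100 → 1
L = 9/50 + 17/50 + 63/100 + 1 = 43/20 = 2.15 bits/symbol.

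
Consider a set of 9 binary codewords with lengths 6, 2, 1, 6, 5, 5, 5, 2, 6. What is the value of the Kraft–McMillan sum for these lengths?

With common denominator 2^6 = 64: Σ 2^(−ℓᵢ) = 1/64 + 16/64 + 32/64 + 1/64 + 2/64 + 2/64 + 2/64 + 16/64 + 1/64 = 73/64 = 1.140625.

1.140625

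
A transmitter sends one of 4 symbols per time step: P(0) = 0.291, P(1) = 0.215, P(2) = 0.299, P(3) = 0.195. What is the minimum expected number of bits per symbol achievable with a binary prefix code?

2 bits/symbol

Repeatedly combine the two least-probable nodes; the expected code length is the sum of the merged weights.
merge 39/200 + 43/200 → 41/100
merge 291/1000 + 299/1000 → 59/100
merge 41/100 + 59/100 → 1
L = 41/100 + 59/100 + 1 = 2 bits/symbol.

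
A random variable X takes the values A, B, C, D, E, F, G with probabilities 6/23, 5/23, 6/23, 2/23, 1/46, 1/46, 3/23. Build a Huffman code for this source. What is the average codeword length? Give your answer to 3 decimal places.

2.435 bits/symbol

Repeatedly combine the two least-probable nodes; the expected code length is the sum of the merged weights.
merge 1/46 + 1/46 → 1/23
merge 1/23 + 2/23 → 3/23
merge 3/23 + 3/23 → 6/23
merge 5/23 + 6/23 → 11/23
merge 6/23 + 6/23 → 12/23
merge 11/23 + 12/23 → 1
L = 1/23 + 3/23 + 6/23 + 11/23 + 12/23 + 1 = 56/23 ≈ 2.435 bits/symbol.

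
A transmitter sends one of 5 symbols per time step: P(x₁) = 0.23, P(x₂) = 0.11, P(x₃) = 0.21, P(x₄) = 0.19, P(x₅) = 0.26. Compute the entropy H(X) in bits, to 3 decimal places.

H = −Σ pᵢ log₂ pᵢ.
−0.23·log₂(0.23) = 0.4877
−0.11·log₂(0.11) = 0.3503
−0.21·log₂(0.21) = 0.4728
−0.19·log₂(0.19) = 0.4552
−0.26·log₂(0.26) = 0.5053
Sum ≈ 2.2713 → 2.271 bits.

2.271 bits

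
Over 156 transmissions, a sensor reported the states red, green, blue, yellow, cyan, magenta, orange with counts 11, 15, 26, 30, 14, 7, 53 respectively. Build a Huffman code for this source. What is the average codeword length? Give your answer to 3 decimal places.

2.583 bits/symbol

Probabilities are the counts divided by 156.
Repeatedly combine the two least-probable nodes; the expected code length is the sum of the merged weights.
merge 7/156 + 11/156 → 3/26
merge 7/78 + 5/52 → 29/156
merge 3/26 + 1/6 → 11/39
merge 29/156 + 5/26 → 59/156
merge 11/39 + 53/156 → 97/156
merge 59/156 + 97/156 → 1
L = 3/26 + 29/156 + 11/39 + 59/156 + 97/156 + 1 = 31/12 ≈ 2.583 bits/symbol.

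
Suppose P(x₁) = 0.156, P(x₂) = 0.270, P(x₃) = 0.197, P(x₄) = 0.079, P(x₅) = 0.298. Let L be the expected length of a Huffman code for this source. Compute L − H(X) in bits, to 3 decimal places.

Entropy H = −Σ p log₂ p ≈ 2.1997 bits.
Huffman merges: 79/1000+39/250→47/200; 197/1000+47/200→54/125; 27/100+149/500→71/125; 54/125+71/125→1. L = 447/200 ≈ 2.2350.
L − H = 2.2350 − 2.1997 = 0.035 bits.

0.035 bits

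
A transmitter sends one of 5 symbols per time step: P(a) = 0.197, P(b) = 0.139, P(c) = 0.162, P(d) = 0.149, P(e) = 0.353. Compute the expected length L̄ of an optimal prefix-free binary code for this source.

Repeatedly combine the two least-probable nodes; the expected code length is the sum of the merged weights.
merge 139/1000 + 149/1000 → 36/125
merge 81/500 + 197/1000 → 359/1000
merge 36/125 + 353/1000 → 641/1000
merge 359/1000 + 641/1000 → 1
L = 36/125 + 359/1000 + 641/1000 + 1 = 286/125 = 2.288 bits/symbol.

2.288 bits/symbol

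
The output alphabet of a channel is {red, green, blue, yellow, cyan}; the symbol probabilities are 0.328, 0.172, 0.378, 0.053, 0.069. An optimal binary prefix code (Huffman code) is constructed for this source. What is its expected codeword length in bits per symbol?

Repeatedly combine the two least-probable nodes; the expected code length is the sum of the merged weights.
merge 53/1000 + 69/1000 → 61/500
merge 61/500 + 43/250 → 147/500
merge 147/500 + 41/125 → 311/500
merge 189/500 + 311/500 → 1
L = 61/500 + 147/500 + 311/500 + 1 = 1019/500 = 2.038 bits/symbol.

2.038 bits/symbol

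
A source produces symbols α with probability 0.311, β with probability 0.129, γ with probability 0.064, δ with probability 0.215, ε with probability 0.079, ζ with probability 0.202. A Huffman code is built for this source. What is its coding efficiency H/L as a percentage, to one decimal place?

99.0%

Entropy H = −Σ p log₂ p ≈ 2.3912 bits.
Huffman merges: 8/125+79/1000→143/1000; 129/1000+143/1000→34/125; 101/500+43/200→417/1000; 34/125+311/1000→583/1000; 417/1000+583/1000→1. L = 483/200 ≈ 2.4150.
Efficiency = H/L = 2.3912/2.4150 = 99.0%.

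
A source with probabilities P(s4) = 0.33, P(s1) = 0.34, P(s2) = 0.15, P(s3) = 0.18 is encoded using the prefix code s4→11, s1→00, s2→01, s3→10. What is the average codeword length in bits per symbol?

L̄ = Σ pᵢ·ℓᵢ = 0.33·2 + 0.34·2 + 0.15·2 + 0.18·2 = 2 bits/symbol.

2 bits/symbol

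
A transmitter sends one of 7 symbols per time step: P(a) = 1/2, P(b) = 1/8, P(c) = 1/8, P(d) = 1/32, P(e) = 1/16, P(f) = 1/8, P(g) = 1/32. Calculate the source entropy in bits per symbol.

Each probability is a power of 1/2, so log₂(1/p) is an integer.
H = Σ p·log₂(1/p) = 1/2·1 + 1/8·3 + 1/8·3 + 1/32·5 + 1/16·4 + 1/8·3 + 1/32·5 = 2.1875 bits.

2.1875 bits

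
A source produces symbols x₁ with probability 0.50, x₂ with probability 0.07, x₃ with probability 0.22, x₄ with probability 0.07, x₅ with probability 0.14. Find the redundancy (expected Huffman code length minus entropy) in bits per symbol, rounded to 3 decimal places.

0.005 bits

Entropy H = −Σ p log₂ p ≈ 1.9148 bits.
Huffman merges: 7/100+7/100→7/50; 7/50+7/50→7/25; 11/50+7/25→1/2; 1/2+1/2→1. L = 48/25 ≈ 1.9200.
L − H = 1.9200 − 1.9148 = 0.005 bits.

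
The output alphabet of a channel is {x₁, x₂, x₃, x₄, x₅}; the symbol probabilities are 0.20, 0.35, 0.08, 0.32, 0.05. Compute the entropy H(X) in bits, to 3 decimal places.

H = −Σ pᵢ log₂ pᵢ.
−0.20·log₂(0.20) = 0.4644
−0.35·log₂(0.35) = 0.5301
−0.08·log₂(0.08) = 0.2915
−0.32·log₂(0.32) = 0.5260
−0.05·log₂(0.05) = 0.2161
Sum ≈ 2.0281 → 2.028 bits.

2.028 bits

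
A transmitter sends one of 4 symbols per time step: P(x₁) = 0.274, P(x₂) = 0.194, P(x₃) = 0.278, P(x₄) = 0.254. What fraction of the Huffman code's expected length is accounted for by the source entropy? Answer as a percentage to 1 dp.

Entropy H = −Σ p log₂ p ≈ 1.9863 bits.
Huffman merges: 97/500+127/500→56/125; 137/500+139/500→69/125; 56/125+69/125→1. L = 2 ≈ 2.0000.
Efficiency = H/L = 1.9863/2.0000 = 99.3%.

99.3%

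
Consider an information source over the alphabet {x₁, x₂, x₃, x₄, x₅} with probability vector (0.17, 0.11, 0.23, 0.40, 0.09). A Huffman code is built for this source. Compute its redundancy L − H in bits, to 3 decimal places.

0.056 bits

Entropy H = −Σ p log₂ p ≈ 2.1140 bits.
Huffman merges: 9/100+11/100→1/5; 17/100+1/5→37/100; 23/100+37/100→3/5; 2/5+3/5→1. L = 217/100 ≈ 2.1700.
L − H = 2.1700 − 2.1140 = 0.056 bits.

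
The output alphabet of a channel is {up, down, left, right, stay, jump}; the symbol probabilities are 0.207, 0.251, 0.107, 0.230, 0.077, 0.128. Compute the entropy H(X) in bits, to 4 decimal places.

2.4680 bits

H = −Σ pᵢ log₂ pᵢ.
−0.207·log₂(0.207) = 0.4704
−0.251·log₂(0.251) = 0.5006
−0.107·log₂(0.107) = 0.3450
−0.230·log₂(0.230) = 0.4877
−0.077·log₂(0.077) = 0.2848
−0.128·log₂(0.128) = 0.3796
Sum ≈ 2.4680 → 2.4680 bits.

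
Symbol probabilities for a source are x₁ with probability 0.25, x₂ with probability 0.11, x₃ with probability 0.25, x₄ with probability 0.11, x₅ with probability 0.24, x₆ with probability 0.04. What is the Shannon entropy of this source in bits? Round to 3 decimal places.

H = −Σ pᵢ log₂ pᵢ.
−0.25·log₂(0.25) = 0.5000
−0.11·log₂(0.11) = 0.3503
−0.25·log₂(0.25) = 0.5000
−0.11·log₂(0.11) = 0.3503
−0.24·log₂(0.24) = 0.4941
−0.04·log₂(0.04) = 0.1858
Sum ≈ 2.3805 → 2.380 bits.

2.380 bits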